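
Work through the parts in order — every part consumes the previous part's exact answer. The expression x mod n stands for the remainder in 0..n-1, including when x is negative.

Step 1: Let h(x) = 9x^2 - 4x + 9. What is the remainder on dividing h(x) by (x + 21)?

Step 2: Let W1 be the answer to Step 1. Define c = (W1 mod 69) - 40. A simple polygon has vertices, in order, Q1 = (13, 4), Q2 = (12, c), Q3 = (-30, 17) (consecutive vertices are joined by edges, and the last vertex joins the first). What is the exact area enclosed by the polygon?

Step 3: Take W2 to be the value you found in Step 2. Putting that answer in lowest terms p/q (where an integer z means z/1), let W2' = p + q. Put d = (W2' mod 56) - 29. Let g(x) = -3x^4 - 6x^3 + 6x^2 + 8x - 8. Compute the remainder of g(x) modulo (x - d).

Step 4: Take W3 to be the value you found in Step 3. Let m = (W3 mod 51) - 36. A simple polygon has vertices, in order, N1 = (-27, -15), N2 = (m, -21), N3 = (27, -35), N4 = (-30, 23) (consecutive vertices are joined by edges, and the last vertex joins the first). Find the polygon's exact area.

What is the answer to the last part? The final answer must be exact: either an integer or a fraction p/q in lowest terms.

758

Step 1: remainder = value at the root: 9*(-21)^2 - 4*(-21)^1 + 9 = (3969) + (84) + (9) = 4062; answer 4062
Step 2: W1 = 4062; c = 20; cross terms: (13*20 - 12*4)=212, (12*17 - -30*20)=804, (-30*4 - 13*17)=-341; twice the area = |675| = 675; area = 675/2; answer 675/2
Step 3: W2 = 675/2; threaded value p + q = 677; d = -24; remainder = value at the root: -3*(-24)^4 - 6*(-24)^3 + 6*(-24)^2 + 8*(-24)^1 - 8 = (-995328) + (82944) + (3456) + (-192) + (-8) = -909128; answer -909128
Step 4: W3 = -909128; m = 13; cross terms: (-27*-21 - 13*-15)=762, (13*-35 - 27*-21)=112, (27*23 - -30*-35)=-429, (-30*-15 - -27*23)=1071; twice the area = |1516| = 1516; area = 758; answer 758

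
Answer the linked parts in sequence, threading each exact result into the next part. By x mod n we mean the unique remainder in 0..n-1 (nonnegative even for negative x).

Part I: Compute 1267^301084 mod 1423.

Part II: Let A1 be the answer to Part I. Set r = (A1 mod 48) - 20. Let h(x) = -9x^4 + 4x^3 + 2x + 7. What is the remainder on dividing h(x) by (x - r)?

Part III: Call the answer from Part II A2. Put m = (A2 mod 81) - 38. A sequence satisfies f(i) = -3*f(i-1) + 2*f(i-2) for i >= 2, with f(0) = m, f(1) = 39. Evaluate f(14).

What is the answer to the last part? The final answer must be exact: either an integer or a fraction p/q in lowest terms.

-485401757

Part I: squarings mod 1423: 1267^1=1267, 1267^2=145, 1267^4=1103, 1267^8=1367, 1267^16=290, 1267^32=143, 1267^64=527, 1267^128=244, 1267^256=1193, 1267^512=249, 1267^1024=812, 1267^2048=495, 1267^4096=269, 1267^8192=1211, 1267^16384=831, 1267^32768=406, 1267^65536=1191, 1267^131072=1173, 1267^262144=1311; 1267^301084 = 1267^4 * 1267^8 * 1267^16 * 1267^2048 * 1267^4096 * 1267^32768 * 1267^262144 = 1138 (mod 1423); answer 1138
Part II: A1 = 1138; r = 14; remainder = value at the root: -9*(14)^4 + 4*(14)^3 + 2*(14)^1 + 7 = (-345744) + (10976) + (28) + (7) = -334733; answer -334733
Part III: A2 = -334733; m = 2; f(2) = -3*(39) + 2*(2) = -113; iterating: f(2)=-113, f(3)=417, f(4)=-1477, f(5)=5265, f(6)=-18749, f(7)=66777, f(8)=-237829, f(9)=847041, f(10)=-3016781, f(11)=10744425, f(12)=-38266837, f(13)=136289361, f(14)=-485401757; answer -485401757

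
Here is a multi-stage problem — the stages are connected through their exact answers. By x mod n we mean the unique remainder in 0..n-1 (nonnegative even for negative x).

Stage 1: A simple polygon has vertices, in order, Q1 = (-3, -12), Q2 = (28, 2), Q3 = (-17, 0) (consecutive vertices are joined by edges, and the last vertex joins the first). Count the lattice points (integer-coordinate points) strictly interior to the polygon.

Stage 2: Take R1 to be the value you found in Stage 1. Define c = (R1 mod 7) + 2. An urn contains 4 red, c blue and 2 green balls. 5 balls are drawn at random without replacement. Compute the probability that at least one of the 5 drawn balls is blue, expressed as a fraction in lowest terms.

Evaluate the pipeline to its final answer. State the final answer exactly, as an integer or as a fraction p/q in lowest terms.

Stage 1: cross terms: (-3*2 - 28*-12)=330, (28*0 - -17*2)=34, (-17*-12 - -3*0)=204; twice the area = |568| = 568; area = 284; boundary points = 1 + 1 + 2 = 4; strictly interior points = area - boundary/2 + 1 = 283; answer 283
Stage 2: R1 = 283; c = 5; total draws C(11,5) = 462; complement C(6,5) = 6; favorable 462 - 6 = 456; P = 76/77; answer 76/77

76/77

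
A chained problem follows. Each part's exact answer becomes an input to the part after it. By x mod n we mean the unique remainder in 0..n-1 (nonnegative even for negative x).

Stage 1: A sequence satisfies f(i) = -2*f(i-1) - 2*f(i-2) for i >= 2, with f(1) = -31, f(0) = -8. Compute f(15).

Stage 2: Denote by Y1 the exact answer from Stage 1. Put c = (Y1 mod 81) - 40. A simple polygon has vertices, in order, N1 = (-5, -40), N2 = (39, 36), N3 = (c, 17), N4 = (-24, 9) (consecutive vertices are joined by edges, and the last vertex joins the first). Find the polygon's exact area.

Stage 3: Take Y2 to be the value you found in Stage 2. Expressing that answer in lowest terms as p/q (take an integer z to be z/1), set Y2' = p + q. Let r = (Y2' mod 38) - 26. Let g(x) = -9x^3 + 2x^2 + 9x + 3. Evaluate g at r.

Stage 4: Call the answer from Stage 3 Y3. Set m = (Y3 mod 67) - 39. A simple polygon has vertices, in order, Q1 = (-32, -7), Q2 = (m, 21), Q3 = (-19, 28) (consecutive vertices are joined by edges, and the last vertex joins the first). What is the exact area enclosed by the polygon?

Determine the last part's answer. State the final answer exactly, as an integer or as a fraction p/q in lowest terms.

Stage 1: f(2) = -2*(-31) - 2*(-8) = 78; iterating: f(2)=78, f(3)=-94, f(4)=32, f(5)=124, f(6)=-312, f(7)=376, f(8)=-128, f(9)=-496, f(10)=1248, f(11)=-1504, f(12)=512, f(13)=1984, f(14)=-4992, f(15)=6016; answer 6016
Stage 2: Y1 = 6016; c = -18; cross terms: (-5*36 - 39*-40)=1380, (39*17 - -18*36)=1311, (-18*9 - -24*17)=246, (-24*-40 - -5*9)=1005; twice the area = |3942| = 3942; area = 1971; answer 1971
Stage 3: Y2 = 1971; threaded value p + q = 1972; r = 8; -9*(8)^3 + 2*(8)^2 + 9*(8)^1 + 3 = (-4608) + (128) + (72) + (3) = -4405; answer -4405
Stage 4: Y3 = -4405; m = -22; cross terms: (-32*21 - -22*-7)=-826, (-22*28 - -19*21)=-217, (-19*-7 - -32*28)=1029; twice the area = |-14| = 14; area = 7; answer 7

7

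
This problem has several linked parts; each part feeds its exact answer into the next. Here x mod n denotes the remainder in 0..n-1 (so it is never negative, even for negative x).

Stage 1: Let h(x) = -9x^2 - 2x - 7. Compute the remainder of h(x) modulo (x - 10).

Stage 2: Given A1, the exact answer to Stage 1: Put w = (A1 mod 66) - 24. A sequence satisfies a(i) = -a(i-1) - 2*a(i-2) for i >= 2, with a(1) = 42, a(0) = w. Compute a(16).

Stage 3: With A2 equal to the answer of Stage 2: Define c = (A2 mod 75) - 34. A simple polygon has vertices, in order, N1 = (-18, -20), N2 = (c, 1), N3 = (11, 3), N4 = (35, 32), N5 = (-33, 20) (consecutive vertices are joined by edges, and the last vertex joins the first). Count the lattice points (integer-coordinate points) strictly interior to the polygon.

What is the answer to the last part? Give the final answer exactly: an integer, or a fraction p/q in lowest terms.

Stage 1: remainder = value at the root: -9*(10)^2 - 2*(10)^1 - 7 = (-900) + (-20) + (-7) = -927; answer -927
Stage 2: A1 = -927; w = 39; a(2) = -1*(42) - 2*(39) = -120; iterating: a(2)=-120, a(3)=36, a(4)=204, a(5)=-276, a(6)=-132, a(7)=684, a(8)=-420, a(9)=-948, a(10)=1788, a(11)=108, a(12)=-3684, a(13)=3468, a(14)=3900, a(15)=-10836, a(16)=3036; answer 3036
Stage 3: A2 = 3036; c = 2; cross terms: (-18*1 - 2*-20)=22, (2*3 - 11*1)=-5, (11*32 - 35*3)=247, (35*20 - -33*32)=1756, (-33*-20 - -18*20)=1020; twice the area = |3040| = 3040; area = 1520; boundary points = 1 + 1 + 1 + 4 + 5 = 12; strictly interior points = area - boundary/2 + 1 = 1515; answer 1515

1515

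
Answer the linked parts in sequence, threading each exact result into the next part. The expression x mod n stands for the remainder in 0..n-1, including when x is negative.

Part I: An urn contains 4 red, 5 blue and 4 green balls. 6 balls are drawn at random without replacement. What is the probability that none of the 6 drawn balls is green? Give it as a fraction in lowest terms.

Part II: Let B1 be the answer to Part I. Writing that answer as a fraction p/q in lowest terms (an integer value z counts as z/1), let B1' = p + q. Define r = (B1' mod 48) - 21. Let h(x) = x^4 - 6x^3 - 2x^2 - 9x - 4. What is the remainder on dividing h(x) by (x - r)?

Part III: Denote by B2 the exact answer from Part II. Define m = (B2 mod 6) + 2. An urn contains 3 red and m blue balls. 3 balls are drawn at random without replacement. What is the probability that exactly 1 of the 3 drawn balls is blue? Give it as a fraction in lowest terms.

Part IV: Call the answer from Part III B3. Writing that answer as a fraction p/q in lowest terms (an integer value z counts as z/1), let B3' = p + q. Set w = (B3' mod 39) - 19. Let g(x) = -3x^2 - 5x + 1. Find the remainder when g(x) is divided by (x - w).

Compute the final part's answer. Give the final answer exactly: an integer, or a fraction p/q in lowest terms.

-307

Part I: total draws C(13,6) = 1716; favorable C(9,6) = 84; P = 7/143; answer 7/143
Part II: B1 = 7/143; threaded value p + q = 150; r = -15; remainder = value at the root: 1*(-15)^4 - 6*(-15)^3 - 2*(-15)^2 - 9*(-15)^1 - 4 = (50625) + (20250) + (-450) + (135) + (-4) = 70556; answer 70556
Part III: B2 = 70556; m = 4; total draws C(7,3) = 35; favorable C(4,1)*C(3,2) = 12; P = 12/35; answer 12/35
Part IV: B3 = 12/35; threaded value p + q = 47; w = -11; remainder = value at the root: -3*(-11)^2 - 5*(-11)^1 + 1 = (-363) + (55) + (1) = -307; answer -307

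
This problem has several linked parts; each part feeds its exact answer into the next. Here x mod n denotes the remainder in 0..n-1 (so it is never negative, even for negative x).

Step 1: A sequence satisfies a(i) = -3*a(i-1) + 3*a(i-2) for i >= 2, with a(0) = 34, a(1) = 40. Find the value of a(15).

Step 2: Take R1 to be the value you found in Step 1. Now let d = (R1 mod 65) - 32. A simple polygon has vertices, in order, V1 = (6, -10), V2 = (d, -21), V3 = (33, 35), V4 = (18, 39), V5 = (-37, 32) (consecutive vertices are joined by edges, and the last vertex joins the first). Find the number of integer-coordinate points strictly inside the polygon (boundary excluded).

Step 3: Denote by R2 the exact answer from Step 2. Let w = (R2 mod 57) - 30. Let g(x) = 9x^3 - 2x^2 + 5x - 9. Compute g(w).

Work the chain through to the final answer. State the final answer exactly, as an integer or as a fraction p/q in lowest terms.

Step 1: a(2) = -3*(40) + 3*(34) = -18; iterating: a(2)=-18, a(3)=174, a(4)=-576, a(5)=2250, a(6)=-8478, a(7)=32184, a(8)=-121986, a(9)=462510, a(10)=-1753488, a(11)=6647994, a(12)=-25204446, a(13)=95557320, a(14)=-362285298, a(15)=1373527854; answer 1373527854
Step 2: R1 = 1373527854; d = 17; cross terms: (6*-21 - 17*-10)=44, (17*35 - 33*-21)=1288, (33*39 - 18*35)=657, (18*32 - -37*39)=2019, (-37*-10 - 6*32)=178; twice the area = |4186| = 4186; area = 2093; boundary points = 11 + 8 + 1 + 1 + 1 = 22; strictly interior points = area - boundary/2 + 1 = 2083; answer 2083
Step 3: R2 = 2083; w = 1; 9*(1)^3 - 2*(1)^2 + 5*(1)^1 - 9 = (9) + (-2) + (5) + (-9) = 3; answer 3

3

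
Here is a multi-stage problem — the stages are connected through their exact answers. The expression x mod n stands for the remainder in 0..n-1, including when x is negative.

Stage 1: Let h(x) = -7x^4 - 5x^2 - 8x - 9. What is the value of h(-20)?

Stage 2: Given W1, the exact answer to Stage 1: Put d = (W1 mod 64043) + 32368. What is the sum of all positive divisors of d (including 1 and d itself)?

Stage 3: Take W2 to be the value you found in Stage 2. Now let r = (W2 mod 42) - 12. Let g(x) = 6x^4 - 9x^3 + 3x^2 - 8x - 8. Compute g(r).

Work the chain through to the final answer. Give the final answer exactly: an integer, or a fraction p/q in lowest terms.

Stage 1: -7*(-20)^4 - 5*(-20)^2 - 8*(-20)^1 - 9 = (-1120000) + (-2000) + (160) + (-9) = -1121849; answer -1121849
Stage 2: W1 = -1121849; d = 63293; 63293 = 167 * 379; sigma = (1 + 167) * (1 + 379) = 168 * 380 = 63840; answer 63840
Stage 3: W2 = 63840; r = -12; 6*(-12)^4 - 9*(-12)^3 + 3*(-12)^2 - 8*(-12)^1 - 8 = (124416) + (15552) + (432) + (96) + (-8) = 140488; answer 140488

140488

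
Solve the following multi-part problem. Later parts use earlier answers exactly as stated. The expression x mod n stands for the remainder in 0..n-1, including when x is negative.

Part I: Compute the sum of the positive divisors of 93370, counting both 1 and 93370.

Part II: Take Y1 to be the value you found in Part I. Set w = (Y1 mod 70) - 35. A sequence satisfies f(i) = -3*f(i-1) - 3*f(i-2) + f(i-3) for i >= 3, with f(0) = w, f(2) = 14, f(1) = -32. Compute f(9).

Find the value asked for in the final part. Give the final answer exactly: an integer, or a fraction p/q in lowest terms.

Part I: 93370 = 2 * 5 * 9337; sigma = (1 + 2) * (1 + 5) * (1 + 9337) = 3 * 6 * 9338 = 168084; answer 168084
Part II: Y1 = 168084; w = -21; f(3) = -3*(14) - 3*(-32) + 1*(-21) = 33; iterating: f(3)=33, f(4)=-173, f(5)=434, f(6)=-750, f(7)=775, f(8)=359, f(9)=-4152; answer -4152

-4152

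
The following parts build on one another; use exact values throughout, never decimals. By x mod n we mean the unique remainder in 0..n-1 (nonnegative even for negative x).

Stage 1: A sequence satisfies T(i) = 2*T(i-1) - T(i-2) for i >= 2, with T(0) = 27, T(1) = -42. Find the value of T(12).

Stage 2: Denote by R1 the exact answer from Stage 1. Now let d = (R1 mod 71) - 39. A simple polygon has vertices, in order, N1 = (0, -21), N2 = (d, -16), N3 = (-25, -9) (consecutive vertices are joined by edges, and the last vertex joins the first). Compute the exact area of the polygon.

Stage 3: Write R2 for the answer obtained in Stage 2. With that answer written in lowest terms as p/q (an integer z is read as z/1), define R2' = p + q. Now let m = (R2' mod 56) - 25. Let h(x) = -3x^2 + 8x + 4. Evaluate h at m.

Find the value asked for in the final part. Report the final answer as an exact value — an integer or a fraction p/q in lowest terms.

Stage 1: T(2) = 2*(-42) - 1*(27) = -111; iterating: T(2)=-111, T(3)=-180, T(4)=-249, T(5)=-318, T(6)=-387, T(7)=-456, T(8)=-525, T(9)=-594, T(10)=-663, T(11)=-732, T(12)=-801; answer -801
Stage 2: R1 = -801; d = 12; cross terms: (0*-16 - 12*-21)=252, (12*-9 - -25*-16)=-508, (-25*-21 - 0*-9)=525; twice the area = |269| = 269; area = 269/2; answer 269/2
Stage 3: R2 = 269/2; threaded value p + q = 271; m = 22; -3*(22)^2 + 8*(22)^1 + 4 = (-1452) + (176) + (4) = -1272; answer -1272

-1272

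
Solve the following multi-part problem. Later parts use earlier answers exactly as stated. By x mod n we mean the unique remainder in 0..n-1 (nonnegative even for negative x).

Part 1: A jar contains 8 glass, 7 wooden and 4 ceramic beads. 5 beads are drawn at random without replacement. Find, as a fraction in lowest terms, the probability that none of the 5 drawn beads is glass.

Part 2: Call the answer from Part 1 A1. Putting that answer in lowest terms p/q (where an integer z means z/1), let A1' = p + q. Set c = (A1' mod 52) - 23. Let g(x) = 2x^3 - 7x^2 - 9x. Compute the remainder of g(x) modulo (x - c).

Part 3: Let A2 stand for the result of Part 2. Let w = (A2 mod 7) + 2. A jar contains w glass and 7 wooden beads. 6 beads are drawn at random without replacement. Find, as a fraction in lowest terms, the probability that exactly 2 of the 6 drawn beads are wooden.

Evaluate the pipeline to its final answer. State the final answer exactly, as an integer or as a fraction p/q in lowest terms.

Part 1: total draws C(19,5) = 11628; favorable C(11,5) = 462; P = 77/1938; answer 77/1938
Part 2: A1 = 77/1938; threaded value p + q = 2015; c = 16; remainder = value at the root: 2*(16)^3 - 7*(16)^2 - 9*(16)^1 = (8192) + (-1792) + (-144) = 6256; answer 6256
Part 3: A2 = 6256; w = 7; total draws C(14,6) = 3003; favorable C(7,2)*C(7,4) = 735; P = 35/143; answer 35/143

35/143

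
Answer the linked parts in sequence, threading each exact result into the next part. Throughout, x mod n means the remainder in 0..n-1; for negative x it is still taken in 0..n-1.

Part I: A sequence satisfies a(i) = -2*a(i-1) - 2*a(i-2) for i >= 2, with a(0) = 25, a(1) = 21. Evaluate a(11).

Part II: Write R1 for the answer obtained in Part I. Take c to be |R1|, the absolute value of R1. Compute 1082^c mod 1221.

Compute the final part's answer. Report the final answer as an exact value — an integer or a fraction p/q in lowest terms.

49

Part I: a(2) = -2*(21) - 2*(25) = -92; iterating: a(2)=-92, a(3)=142, a(4)=-100, a(5)=-84, a(6)=368, a(7)=-568, a(8)=400, a(9)=336, a(10)=-1472, a(11)=2272; answer 2272
Part II: R1 = 2272; c = 2272; squarings mod 1221: 1082^1=1082, 1082^2=1006, 1082^4=1048, 1082^8=625, 1082^16=1126, 1082^32=478, 1082^64=157, 1082^128=229, 1082^256=1159, 1082^512=181, 1082^1024=1015, 1082^2048=922; 1082^2272 = 1082^32 * 1082^64 * 1082^128 * 1082^2048 = 49 (mod 1221); answer 49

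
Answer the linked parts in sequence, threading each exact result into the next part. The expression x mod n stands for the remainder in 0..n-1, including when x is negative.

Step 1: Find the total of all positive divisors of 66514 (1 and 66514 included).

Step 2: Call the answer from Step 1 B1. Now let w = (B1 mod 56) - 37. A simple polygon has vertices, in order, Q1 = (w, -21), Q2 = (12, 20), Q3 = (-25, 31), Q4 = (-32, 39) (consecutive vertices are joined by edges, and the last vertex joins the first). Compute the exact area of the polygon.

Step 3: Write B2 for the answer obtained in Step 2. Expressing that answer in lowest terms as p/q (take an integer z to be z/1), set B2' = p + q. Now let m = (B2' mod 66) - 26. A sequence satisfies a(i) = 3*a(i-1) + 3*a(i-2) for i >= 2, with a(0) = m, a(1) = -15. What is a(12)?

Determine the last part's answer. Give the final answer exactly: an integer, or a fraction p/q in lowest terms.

Step 1: 66514 = 2 * 7 * 4751; sigma = (1 + 2) * (1 + 7) * (1 + 4751) = 3 * 8 * 4752 = 114048; answer 114048
Step 2: B1 = 114048; w = -5; cross terms: (-5*20 - 12*-21)=152, (12*31 - -25*20)=872, (-25*39 - -32*31)=17, (-32*-21 - -5*39)=867; twice the area = |1908| = 1908; area = 954; answer 954
Step 3: B2 = 954; threaded value p + q = 955; m = 5; a(2) = 3*(-15) + 3*(5) = -30; iterating: a(2)=-30, a(3)=-135, a(4)=-495, a(5)=-1890, a(6)=-7155, a(7)=-27135, a(8)=-102870, a(9)=-390015, a(10)=-1478655, a(11)=-5606010, a(12)=-21253995; answer -21253995

-21253995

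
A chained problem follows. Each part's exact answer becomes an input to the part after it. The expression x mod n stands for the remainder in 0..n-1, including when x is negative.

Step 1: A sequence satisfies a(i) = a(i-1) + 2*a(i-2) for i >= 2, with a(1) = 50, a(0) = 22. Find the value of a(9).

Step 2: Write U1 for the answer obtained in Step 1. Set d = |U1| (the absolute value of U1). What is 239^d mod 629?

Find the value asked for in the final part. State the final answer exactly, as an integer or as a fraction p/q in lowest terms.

Step 1: a(2) = 1*(50) + 2*(22) = 94; iterating: a(2)=94, a(3)=194, a(4)=382, a(5)=770, a(6)=1534, a(7)=3074, a(8)=6142, a(9)=12290; answer 12290
Step 2: U1 = 12290; d = 12290; squarings mod 629: 239^1=239, 239^2=511, 239^4=86, 239^8=477, 239^16=460, 239^32=256, 239^64=120, 239^128=562, 239^256=86, 239^512=477, 239^1024=460, 239^2048=256, 239^4096=120, 239^8192=562; 239^12290 = 239^2 * 239^4096 * 239^8192 = 188 (mod 629); answer 188

188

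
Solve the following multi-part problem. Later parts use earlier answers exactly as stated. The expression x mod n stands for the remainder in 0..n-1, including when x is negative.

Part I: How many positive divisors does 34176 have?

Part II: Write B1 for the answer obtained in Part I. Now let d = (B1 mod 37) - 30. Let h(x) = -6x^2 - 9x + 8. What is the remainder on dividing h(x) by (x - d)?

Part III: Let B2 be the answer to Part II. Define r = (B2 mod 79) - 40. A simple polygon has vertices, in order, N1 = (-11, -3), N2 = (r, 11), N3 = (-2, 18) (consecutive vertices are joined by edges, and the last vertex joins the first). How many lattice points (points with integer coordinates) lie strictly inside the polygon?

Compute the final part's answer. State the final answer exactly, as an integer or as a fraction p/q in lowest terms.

Part I: 34176 = 2^7 * 3 * 89; number of divisors = (7+1) * (1+1) * (1+1) = 32; answer 32
Part II: B1 = 32; d = 2; remainder = value at the root: -6*(2)^2 - 9*(2)^1 + 8 = (-24) + (-18) + (8) = -34; answer -34
Part III: B2 = -34; r = 5; cross terms: (-11*11 - 5*-3)=-106, (5*18 - -2*11)=112, (-2*-3 - -11*18)=204; twice the area = |210| = 210; area = 105; boundary points = 2 + 7 + 3 = 12; strictly interior points = area - boundary/2 + 1 = 100; answer 100

100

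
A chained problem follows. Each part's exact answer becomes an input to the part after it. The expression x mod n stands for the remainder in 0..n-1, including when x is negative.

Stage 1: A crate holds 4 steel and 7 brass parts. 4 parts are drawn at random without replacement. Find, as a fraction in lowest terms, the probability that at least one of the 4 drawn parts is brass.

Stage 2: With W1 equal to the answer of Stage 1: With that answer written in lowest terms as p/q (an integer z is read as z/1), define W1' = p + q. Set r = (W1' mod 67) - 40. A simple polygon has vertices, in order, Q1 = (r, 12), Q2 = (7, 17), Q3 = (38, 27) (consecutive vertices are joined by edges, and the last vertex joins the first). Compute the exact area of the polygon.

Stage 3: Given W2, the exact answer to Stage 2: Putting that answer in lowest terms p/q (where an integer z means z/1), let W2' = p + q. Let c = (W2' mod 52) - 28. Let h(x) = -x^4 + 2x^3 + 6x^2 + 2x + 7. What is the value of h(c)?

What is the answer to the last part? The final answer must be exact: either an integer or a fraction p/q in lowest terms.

-11224

Stage 1: total draws C(11,4) = 330; complement C(4,4) = 1; favorable 330 - 1 = 329; P = 329/330; answer 329/330
Stage 2: W1 = 329/330; threaded value p + q = 659; r = 16; cross terms: (16*17 - 7*12)=188, (7*27 - 38*17)=-457, (38*12 - 16*27)=24; twice the area = |-245| = 245; area = 245/2; answer 245/2
Stage 3: W2 = 245/2; threaded value p + q = 247; c = 11; -1*(11)^4 + 2*(11)^3 + 6*(11)^2 + 2*(11)^1 + 7 = (-14641) + (2662) + (726) + (22) + (7) = -11224; answer -11224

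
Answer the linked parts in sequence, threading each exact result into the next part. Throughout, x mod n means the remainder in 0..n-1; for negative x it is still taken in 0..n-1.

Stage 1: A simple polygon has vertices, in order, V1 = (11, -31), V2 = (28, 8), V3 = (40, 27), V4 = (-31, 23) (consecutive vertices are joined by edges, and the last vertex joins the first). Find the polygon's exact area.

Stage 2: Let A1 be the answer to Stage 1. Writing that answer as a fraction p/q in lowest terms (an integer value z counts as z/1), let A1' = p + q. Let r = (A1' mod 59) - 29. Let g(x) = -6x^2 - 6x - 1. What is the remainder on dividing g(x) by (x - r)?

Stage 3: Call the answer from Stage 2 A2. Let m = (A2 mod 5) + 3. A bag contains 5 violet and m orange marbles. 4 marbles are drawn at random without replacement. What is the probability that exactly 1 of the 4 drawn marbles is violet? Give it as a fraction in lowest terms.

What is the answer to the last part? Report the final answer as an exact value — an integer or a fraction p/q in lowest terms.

35/99

Stage 1: cross terms: (11*8 - 28*-31)=956, (28*27 - 40*8)=436, (40*23 - -31*27)=1757, (-31*-31 - 11*23)=708; twice the area = |3857| = 3857; area = 3857/2; answer 3857/2
Stage 2: A1 = 3857/2; threaded value p + q = 3859; r = -5; remainder = value at the root: -6*(-5)^2 - 6*(-5)^1 - 1 = (-150) + (30) + (-1) = -121; answer -121
Stage 3: A2 = -121; m = 7; total draws C(12,4) = 495; favorable C(5,1)*C(7,3) = 175; P = 35/99; answer 35/99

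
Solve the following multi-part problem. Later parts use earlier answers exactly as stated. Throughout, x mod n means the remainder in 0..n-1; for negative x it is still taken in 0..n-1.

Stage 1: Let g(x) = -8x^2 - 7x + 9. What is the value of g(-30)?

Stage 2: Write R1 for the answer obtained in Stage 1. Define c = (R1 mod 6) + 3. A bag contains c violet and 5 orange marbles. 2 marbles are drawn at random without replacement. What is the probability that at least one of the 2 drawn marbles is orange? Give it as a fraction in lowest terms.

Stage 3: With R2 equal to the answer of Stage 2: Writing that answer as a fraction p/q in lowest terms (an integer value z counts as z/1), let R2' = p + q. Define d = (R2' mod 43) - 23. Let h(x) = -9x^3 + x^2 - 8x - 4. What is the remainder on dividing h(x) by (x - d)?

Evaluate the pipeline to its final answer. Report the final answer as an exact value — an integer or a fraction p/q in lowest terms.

620

Stage 1: -8*(-30)^2 - 7*(-30)^1 + 9 = (-7200) + (210) + (9) = -6981; answer -6981
Stage 2: R1 = -6981; c = 6; total draws C(11,2) = 55; complement C(6,2) = 15; favorable 55 - 15 = 40; P = 8/11; answer 8/11
Stage 3: R2 = 8/11; threaded value p + q = 19; d = -4; remainder = value at the root: -9*(-4)^3 + 1*(-4)^2 - 8*(-4)^1 - 4 = (576) + (16) + (32) + (-4) = 620; answer 620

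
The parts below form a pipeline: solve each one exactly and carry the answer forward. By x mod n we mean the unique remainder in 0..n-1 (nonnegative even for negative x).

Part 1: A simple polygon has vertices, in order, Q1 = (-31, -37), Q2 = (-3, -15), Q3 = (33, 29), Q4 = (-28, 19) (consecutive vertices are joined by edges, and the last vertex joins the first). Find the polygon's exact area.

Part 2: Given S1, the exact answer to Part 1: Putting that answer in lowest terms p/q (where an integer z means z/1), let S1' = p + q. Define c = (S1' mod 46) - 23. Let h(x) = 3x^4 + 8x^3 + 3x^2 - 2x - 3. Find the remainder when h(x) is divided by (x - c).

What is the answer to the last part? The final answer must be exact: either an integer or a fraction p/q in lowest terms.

2937

Part 1: cross terms: (-31*-15 - -3*-37)=354, (-3*29 - 33*-15)=408, (33*19 - -28*29)=1439, (-28*-37 - -31*19)=1625; twice the area = |3826| = 3826; area = 1913; answer 1913
Part 2: S1 = 1913; threaded value p + q = 1914; c = 5; remainder = value at the root: 3*(5)^4 + 8*(5)^3 + 3*(5)^2 - 2*(5)^1 - 3 = (1875) + (1000) + (75) + (-10) + (-3) = 2937; answer 2937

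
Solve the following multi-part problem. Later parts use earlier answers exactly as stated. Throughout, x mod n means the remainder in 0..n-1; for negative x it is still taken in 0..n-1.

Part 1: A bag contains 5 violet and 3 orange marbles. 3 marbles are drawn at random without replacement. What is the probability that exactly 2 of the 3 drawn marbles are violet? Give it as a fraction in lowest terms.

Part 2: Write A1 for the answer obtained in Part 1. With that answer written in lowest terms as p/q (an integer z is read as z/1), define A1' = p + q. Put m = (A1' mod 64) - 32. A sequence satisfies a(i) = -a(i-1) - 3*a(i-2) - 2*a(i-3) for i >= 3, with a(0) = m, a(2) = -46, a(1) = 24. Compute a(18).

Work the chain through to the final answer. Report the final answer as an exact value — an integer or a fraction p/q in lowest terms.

Part 1: total draws C(8,3) = 56; favorable C(5,2)*C(3,1) = 30; P = 15/28; answer 15/28
Part 2: A1 = 15/28; threaded value p + q = 43; m = 11; a(3) = -1*(-46) - 3*(24) - 2*(11) = -48; iterating: a(3)=-48, a(4)=138, a(5)=98, a(6)=-416, a(7)=-154, a(8)=1206, a(9)=88, a(10)=-3398, a(11)=722, a(12)=9296, a(13)=-4666, a(14)=-24666, a(15)=20072, a(16)=63258, a(17)=-74142, a(18)=-155776; answer -155776

-155776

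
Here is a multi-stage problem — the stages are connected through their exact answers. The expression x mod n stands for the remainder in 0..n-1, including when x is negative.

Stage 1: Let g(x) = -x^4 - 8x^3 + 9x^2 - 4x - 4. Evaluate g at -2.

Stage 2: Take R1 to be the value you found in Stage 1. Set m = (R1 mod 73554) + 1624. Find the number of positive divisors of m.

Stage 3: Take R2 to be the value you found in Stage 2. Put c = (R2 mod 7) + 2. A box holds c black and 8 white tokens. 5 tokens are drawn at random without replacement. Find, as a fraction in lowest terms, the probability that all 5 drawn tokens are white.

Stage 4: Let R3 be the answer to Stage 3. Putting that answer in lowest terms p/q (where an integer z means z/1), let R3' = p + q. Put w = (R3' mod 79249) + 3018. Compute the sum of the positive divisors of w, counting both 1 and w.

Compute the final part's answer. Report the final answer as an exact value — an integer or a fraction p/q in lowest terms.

Stage 1: -1*(-2)^4 - 8*(-2)^3 + 9*(-2)^2 - 4*(-2)^1 - 4 = (-16) + (64) + (36) + (8) + (-4) = 88; answer 88
Stage 2: R1 = 88; m = 1712; 1712 = 2^4 * 107; number of divisors = (4+1) * (1+1) = 10; answer 10
Stage 3: R2 = 10; c = 5; total draws C(13,5) = 1287; favorable C(8,5) = 56; P = 56/1287; answer 56/1287
Stage 4: R3 = 56/1287; threaded value p + q = 1343; w = 4361; 4361 = 7^2 * 89; sigma = (1 + 7 + 49) * (1 + 89) = 57 * 90 = 5130; answer 5130

5130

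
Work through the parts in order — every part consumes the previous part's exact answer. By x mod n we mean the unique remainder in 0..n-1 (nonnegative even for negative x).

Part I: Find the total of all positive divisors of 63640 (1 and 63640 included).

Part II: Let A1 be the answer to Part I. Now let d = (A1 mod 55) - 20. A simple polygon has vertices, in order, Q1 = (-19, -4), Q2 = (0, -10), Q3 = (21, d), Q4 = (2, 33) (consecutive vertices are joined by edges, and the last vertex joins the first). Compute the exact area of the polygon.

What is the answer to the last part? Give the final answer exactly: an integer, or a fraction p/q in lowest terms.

Part I: 63640 = 2^3 * 5 * 37 * 43; sigma = (1 + 2 + 4 + 8) * (1 + 5) * (1 + 37) * (1 + 43) = 15 * 6 * 38 * 44 = 150480; answer 150480
Part II: A1 = 150480; d = -20; cross terms: (-19*-10 - 0*-4)=190, (0*-20 - 21*-10)=210, (21*33 - 2*-20)=733, (2*-4 - -19*33)=619; twice the area = |1752| = 1752; area = 876; answer 876

876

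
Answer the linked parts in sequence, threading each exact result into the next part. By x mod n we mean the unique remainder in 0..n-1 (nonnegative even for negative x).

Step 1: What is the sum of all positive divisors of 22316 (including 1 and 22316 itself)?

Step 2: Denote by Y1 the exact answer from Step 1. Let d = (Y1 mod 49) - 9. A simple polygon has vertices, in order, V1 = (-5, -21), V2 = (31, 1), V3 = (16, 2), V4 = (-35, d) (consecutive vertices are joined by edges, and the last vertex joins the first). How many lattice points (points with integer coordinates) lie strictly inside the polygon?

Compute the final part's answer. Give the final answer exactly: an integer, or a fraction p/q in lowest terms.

650

Step 1: 22316 = 2^2 * 7 * 797; sigma = (1 + 2 + 4) * (1 + 7) * (1 + 797) = 7 * 8 * 798 = 44688; answer 44688
Step 2: Y1 = 44688; d = -9; cross terms: (-5*1 - 31*-21)=646, (31*2 - 16*1)=46, (16*-9 - -35*2)=-74, (-35*-21 - -5*-9)=690; twice the area = |1308| = 1308; area = 654; boundary points = 2 + 1 + 1 + 6 = 10; strictly interior points = area - boundary/2 + 1 = 650; answer 650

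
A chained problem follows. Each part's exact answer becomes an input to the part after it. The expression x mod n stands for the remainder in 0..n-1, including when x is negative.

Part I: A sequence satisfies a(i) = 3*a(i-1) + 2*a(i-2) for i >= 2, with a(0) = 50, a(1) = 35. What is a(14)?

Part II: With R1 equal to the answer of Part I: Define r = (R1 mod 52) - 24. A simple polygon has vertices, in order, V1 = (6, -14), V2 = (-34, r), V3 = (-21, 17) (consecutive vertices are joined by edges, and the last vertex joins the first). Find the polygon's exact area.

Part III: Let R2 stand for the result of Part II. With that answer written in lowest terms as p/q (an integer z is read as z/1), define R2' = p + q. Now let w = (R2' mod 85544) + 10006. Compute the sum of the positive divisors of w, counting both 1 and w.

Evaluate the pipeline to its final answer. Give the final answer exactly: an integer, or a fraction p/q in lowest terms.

12240

Part I: a(2) = 3*(35) + 2*(50) = 205; iterating: a(2)=205, a(3)=685, a(4)=2465, a(5)=8765, a(6)=31225, a(7)=111205, a(8)=396065, a(9)=1410605, a(10)=5023945, a(11)=17893045, a(12)=63727025, a(13)=226967165, a(14)=808355545; answer 808355545
Part II: R1 = 808355545; r = 25; cross terms: (6*25 - -34*-14)=-326, (-34*17 - -21*25)=-53, (-21*-14 - 6*17)=192; twice the area = |-187| = 187; area = 187/2; answer 187/2
Part III: R2 = 187/2; threaded value p + q = 189; w = 10195; 10195 = 5 * 2039; sigma = (1 + 5) * (1 + 2039) = 6 * 2040 = 12240; answer 12240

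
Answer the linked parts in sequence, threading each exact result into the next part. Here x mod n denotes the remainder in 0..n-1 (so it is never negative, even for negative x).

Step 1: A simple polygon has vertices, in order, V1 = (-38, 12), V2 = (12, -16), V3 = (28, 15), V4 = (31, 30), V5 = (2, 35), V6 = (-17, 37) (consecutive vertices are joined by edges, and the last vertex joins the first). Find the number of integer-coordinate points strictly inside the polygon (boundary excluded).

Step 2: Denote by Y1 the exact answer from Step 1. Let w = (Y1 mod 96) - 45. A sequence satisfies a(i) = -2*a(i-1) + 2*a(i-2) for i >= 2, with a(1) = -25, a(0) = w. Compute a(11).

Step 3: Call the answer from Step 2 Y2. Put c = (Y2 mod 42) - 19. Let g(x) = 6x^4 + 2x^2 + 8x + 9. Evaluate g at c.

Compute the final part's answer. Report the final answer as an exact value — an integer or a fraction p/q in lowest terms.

Step 1: cross terms: (-38*-16 - 12*12)=464, (12*15 - 28*-16)=628, (28*30 - 31*15)=375, (31*35 - 2*30)=1025, (2*37 - -17*35)=669, (-17*12 - -38*37)=1202; twice the area = |4363| = 4363; area = 4363/2; boundary points = 2 + 1 + 3 + 1 + 1 + 1 = 9; strictly interior points = area - boundary/2 + 1 = 2178; answer 2178
Step 2: Y1 = 2178; w = 21; a(2) = -2*(-25) + 2*(21) = 92; iterating: a(2)=92, a(3)=-234, a(4)=652, a(5)=-1772, a(6)=4848, a(7)=-13240, a(8)=36176, a(9)=-98832, a(10)=270016, a(11)=-737696; answer -737696
Step 3: Y2 = -737696; c = 15; 6*(15)^4 + 2*(15)^2 + 8*(15)^1 + 9 = (303750) + (450) + (120) + (9) = 304329; answer 304329

304329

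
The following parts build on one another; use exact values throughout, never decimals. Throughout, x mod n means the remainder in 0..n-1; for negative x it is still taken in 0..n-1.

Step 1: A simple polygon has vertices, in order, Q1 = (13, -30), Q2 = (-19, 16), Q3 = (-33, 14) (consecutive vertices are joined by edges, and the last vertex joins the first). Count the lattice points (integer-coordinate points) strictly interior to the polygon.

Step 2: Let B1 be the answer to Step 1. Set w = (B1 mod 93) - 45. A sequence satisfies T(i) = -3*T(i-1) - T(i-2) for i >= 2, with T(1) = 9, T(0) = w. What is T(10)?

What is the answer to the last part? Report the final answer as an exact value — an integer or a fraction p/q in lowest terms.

Step 1: cross terms: (13*16 - -19*-30)=-362, (-19*14 - -33*16)=262, (-33*-30 - 13*14)=808; twice the area = |708| = 708; area = 354; boundary points = 2 + 2 + 2 = 6; strictly interior points = area - boundary/2 + 1 = 352; answer 352
Step 2: B1 = 352; w = 28; T(2) = -3*(9) - 1*(28) = -55; iterating: T(2)=-55, T(3)=156, T(4)=-413, T(5)=1083, T(6)=-2836, T(7)=7425, T(8)=-19439, T(9)=50892, T(10)=-133237; answer -133237

-133237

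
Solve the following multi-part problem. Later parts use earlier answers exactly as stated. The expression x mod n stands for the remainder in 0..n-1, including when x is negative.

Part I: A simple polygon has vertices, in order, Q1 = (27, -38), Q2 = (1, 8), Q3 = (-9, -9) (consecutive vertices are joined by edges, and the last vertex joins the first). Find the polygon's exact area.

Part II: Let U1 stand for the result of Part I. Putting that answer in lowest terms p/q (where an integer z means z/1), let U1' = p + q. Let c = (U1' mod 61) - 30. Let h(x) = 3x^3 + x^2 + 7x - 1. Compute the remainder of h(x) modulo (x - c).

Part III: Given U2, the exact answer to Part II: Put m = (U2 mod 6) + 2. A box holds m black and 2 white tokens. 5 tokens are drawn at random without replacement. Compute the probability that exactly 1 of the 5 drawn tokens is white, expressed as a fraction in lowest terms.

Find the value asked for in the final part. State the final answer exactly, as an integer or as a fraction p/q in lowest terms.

Part I: cross terms: (27*8 - 1*-38)=254, (1*-9 - -9*8)=63, (-9*-38 - 27*-9)=585; twice the area = |902| = 902; area = 451; answer 451
Part II: U1 = 451; threaded value p + q = 452; c = -5; remainder = value at the root: 3*(-5)^3 + 1*(-5)^2 + 7*(-5)^1 - 1 = (-375) + (25) + (-35) + (-1) = -386; answer -386
Part III: U2 = -386; m = 6; total draws C(8,5) = 56; favorable C(2,1)*C(6,4) = 30; P = 15/28; answer 15/28

15/28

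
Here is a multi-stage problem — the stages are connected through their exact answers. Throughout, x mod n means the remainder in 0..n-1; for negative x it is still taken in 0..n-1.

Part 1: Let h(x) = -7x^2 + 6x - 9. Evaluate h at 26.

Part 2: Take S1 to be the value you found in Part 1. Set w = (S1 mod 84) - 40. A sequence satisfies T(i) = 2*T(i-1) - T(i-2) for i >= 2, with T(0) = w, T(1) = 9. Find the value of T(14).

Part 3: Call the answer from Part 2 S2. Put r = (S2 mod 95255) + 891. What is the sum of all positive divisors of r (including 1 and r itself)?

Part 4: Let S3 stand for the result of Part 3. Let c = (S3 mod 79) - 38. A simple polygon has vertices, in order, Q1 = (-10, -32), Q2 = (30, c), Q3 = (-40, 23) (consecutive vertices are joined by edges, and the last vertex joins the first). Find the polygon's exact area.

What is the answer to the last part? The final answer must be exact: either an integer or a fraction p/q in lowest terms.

1700

Part 1: -7*(26)^2 + 6*(26)^1 - 9 = (-4732) + (156) + (-9) = -4585; answer -4585
Part 2: S1 = -4585; w = -5; T(2) = 2*(9) - 1*(-5) = 23; iterating: T(2)=23, T(3)=37, T(4)=51, T(5)=65, T(6)=79, T(7)=93, T(8)=107, T(9)=121, T(10)=135, T(11)=149, T(12)=163, T(13)=177, T(14)=191; answer 191
Part 3: S2 = 191; r = 1082; 1082 = 2 * 541; sigma = (1 + 2) * (1 + 541) = 3 * 542 = 1626; answer 1626
Part 4: S3 = 1626; c = 8; cross terms: (-10*8 - 30*-32)=880, (30*23 - -40*8)=1010, (-40*-32 - -10*23)=1510; twice the area = |3400| = 3400; area = 1700; answer 1700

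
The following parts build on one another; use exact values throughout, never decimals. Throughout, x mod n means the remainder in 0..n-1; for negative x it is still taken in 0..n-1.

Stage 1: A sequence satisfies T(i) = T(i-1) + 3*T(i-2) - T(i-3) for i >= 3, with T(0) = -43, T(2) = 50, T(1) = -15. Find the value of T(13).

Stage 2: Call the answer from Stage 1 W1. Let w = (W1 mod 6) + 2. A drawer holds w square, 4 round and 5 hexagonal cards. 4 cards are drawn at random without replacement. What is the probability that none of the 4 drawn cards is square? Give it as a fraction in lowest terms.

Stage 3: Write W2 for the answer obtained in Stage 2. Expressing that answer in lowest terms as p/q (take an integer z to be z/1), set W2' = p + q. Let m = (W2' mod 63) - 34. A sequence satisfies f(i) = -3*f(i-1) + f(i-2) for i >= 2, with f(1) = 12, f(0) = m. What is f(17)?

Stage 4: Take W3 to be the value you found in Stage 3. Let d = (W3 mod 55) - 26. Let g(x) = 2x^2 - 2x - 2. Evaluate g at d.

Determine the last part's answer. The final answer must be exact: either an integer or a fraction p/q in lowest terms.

Stage 1: T(3) = 1*(50) + 3*(-15) - 1*(-43) = 48; iterating: T(3)=48, T(4)=213, T(5)=307, T(6)=898, T(7)=1606, T(8)=3993, T(9)=7913, T(10)=18286, T(11)=38032, T(12)=84977, T(13)=180787; answer 180787
Stage 2: W1 = 180787; w = 3; total draws C(12,4) = 495; favorable C(9,4) = 126; P = 14/55; answer 14/55
Stage 3: W2 = 14/55; threaded value p + q = 69; m = -28; f(2) = -3*(12) + 1*(-28) = -64; iterating: f(2)=-64, f(3)=204, f(4)=-676, f(5)=2232, f(6)=-7372, f(7)=24348, f(8)=-80416, f(9)=265596, f(10)=-877204, f(11)=2897208, f(12)=-9568828, f(13)=31603692, f(14)=-104379904, f(15)=344743404, f(16)=-1138610116, f(17)=3760573752; answer 3760573752
Stage 4: W3 = 3760573752; d = -14; 2*(-14)^2 - 2*(-14)^1 - 2 = (392) + (28) + (-2) = 418; answer 418

418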